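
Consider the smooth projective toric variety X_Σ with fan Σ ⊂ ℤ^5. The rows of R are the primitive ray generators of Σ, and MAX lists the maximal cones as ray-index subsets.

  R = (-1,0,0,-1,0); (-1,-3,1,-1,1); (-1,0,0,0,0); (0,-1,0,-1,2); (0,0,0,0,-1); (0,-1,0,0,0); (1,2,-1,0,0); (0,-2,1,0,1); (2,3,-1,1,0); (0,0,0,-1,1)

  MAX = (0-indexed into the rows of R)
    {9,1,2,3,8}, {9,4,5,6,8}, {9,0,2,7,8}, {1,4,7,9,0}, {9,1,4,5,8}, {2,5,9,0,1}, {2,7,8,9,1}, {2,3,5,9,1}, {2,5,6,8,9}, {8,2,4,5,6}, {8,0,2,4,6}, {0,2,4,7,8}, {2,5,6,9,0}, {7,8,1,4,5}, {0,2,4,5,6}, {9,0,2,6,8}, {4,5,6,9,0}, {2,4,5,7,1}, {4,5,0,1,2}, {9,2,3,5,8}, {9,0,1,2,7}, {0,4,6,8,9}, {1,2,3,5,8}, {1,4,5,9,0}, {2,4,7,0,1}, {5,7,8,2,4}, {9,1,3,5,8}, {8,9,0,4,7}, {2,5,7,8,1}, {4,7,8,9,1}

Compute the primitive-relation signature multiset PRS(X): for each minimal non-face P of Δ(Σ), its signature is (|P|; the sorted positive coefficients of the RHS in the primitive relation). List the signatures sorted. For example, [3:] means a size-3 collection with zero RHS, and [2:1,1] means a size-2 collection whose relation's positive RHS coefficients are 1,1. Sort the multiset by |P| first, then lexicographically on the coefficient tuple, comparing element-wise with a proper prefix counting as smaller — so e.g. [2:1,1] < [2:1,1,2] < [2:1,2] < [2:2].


13 minimal non-faces of Δ(Σ) (on 10 rays):

  P={1,6}:  v_{1} + v_{6} = v_{5} + v_{9} — sig = [2:1,1]
  P={3,4}:  v_{3} + v_{4} = v_{5} + v_{9} — sig = [2:1,1]
  P={6,7}:  v_{6} + v_{7} = v_{1} + v_{8} — sig = [2:1,1]
  P={0,3}:  v_{0} + v_{3} = v_{2} + v_{5} + 2·v_{9} — sig = [2:1,1,2]
  P={3,6}:  v_{3} + v_{6} = v_{2} + 2·v_{5} + v_{8} + 2·v_{9} — sig = [2:1,1,2,2]
  P={3,7}:  v_{3} + v_{7} = 3·v_{1} + v_{2} + 2·v_{8} — sig = [2:1,2,3]
  P={0,1,8}:  v_{0} + v_{1} + v_{8} = v_{9} — sig = [3:1]
  P={0,5,7}:  v_{0} + v_{5} + v_{7} = v_{1} — sig = [3:1]
  P={0,5,8}:  v_{0} + v_{5} + v_{8} = v_{6} — sig = [3:1]
  P={2,4,9}:  v_{2} + v_{4} + v_{9} = v_{0} — sig = [3:1]
  P={5,7,9}:  v_{5} + v_{7} + v_{9} = 2·v_{1} + v_{8} — sig = [3:1,2]
  P={1,2,4,8}:  v_{1} + v_{2} + v_{4} + v_{8} = 0 — sig = [4:]
  P={1,2,5,8,9}:  v_{1} + v_{2} + v_{5} + v_{8} + v_{9} = v_{3} — sig = [5:1]

Signatures (|P|; sorted positive RHS coefficients), sorted:
[[2:1,1], [2:1,1], [2:1,1], [2:1,1,2], [2:1,1,2,2], [2:1,2,3], [3:1], [3:1], [3:1], [3:1], [3:1,2], [4:], [5:1]]


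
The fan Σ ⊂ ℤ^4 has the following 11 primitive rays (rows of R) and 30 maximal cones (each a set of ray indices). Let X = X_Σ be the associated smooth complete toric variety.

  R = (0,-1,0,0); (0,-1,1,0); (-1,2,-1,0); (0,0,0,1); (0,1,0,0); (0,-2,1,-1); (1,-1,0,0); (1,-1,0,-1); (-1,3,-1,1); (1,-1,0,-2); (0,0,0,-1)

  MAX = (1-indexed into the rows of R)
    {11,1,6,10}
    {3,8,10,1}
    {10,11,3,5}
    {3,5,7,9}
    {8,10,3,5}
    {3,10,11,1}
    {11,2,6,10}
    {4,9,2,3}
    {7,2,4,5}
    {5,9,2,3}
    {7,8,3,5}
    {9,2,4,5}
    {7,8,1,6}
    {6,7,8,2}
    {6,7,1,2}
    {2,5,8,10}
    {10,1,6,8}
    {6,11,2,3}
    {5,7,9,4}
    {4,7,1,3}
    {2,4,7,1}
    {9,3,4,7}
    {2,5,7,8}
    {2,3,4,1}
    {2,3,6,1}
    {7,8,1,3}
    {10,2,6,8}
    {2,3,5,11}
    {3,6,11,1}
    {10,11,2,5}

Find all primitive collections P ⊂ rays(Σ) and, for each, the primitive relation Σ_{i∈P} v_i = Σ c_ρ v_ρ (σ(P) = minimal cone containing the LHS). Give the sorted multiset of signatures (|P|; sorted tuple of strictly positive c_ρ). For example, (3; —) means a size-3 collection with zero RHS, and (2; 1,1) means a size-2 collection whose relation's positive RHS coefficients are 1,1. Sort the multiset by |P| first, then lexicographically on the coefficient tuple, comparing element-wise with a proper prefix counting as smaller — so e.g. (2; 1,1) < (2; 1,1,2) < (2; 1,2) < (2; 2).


25 minimal non-faces of Δ(Σ) (on 11 rays):

  {1,5}:  v_{1} + v_{5} = 0  ⟹  sig = (2; —)
  {4,11}:  v_{4} + v_{11} = 0  ⟹  sig = (2; —)
  {4,8}:  v_{4} + v_{8} = v_{7}  ⟹  sig = (2; 1)
  {4,10}:  v_{4} + v_{10} = v_{8}  ⟹  sig = (2; 1)
  {7,11}:  v_{7} + v_{11} = v_{8}  ⟹  sig = (2; 1)
  {8,11}:  v_{8} + v_{11} = v_{10}  ⟹  sig = (2; 1)
  {1,9}:  v_{1} + v_{9} = v_{3} + v_{4}  ⟹  sig = (2; 1,1)
  {4,6}:  v_{4} + v_{6} = v_{1} + v_{2}  ⟹  sig = (2; 1,1)
  {5,6}:  v_{5} + v_{6} = v_{2} + v_{11}  ⟹  sig = (2; 1,1)
  {6,9}:  v_{6} + v_{9} = v_{2} + v_{3}  ⟹  sig = (2; 1,1)
  {9,11}:  v_{9} + v_{11} = v_{3} + v_{5}  ⟹  sig = (2; 1,1)
  {8,9}:  v_{8} + v_{9} = v_{3} + v_{5} + v_{7}  ⟹  sig = (2; 1,1,1)
  {9,10}:  v_{9} + v_{10} = v_{3} + v_{5} + v_{8}  ⟹  sig = (2; 1,1,1)
  {7,10}:  v_{7} + v_{10} = 2·v_{8}  ⟹  sig = (2; 2)
  {2,3,7}:  v_{2} + v_{3} + v_{7} = 0  ⟹  sig = (3; —)
  {1,2,11}:  v_{1} + v_{2} + v_{11} = v_{6}  ⟹  sig = (3; 1)
  {2,3,8}:  v_{2} + v_{3} + v_{8} = v_{11}  ⟹  sig = (3; 1)
  {3,4,5}:  v_{3} + v_{4} + v_{5} = v_{9}  ⟹  sig = (3; 1)
  {1,2,8}:  v_{1} + v_{2} + v_{8} = v_{6} + v_{7}  ⟹  sig = (3; 1,1)
  {1,2,10}:  v_{1} + v_{2} + v_{10} = v_{6} + v_{8}  ⟹  sig = (3; 1,1)
  {2,7,9}:  v_{2} + v_{7} + v_{9} = v_{4} + v_{5}  ⟹  sig = (3; 1,1)
  {3,6,7}:  v_{3} + v_{6} + v_{7} = v_{1} + v_{11}  ⟹  sig = (3; 1,1)
  {3,6,8}:  v_{3} + v_{6} + v_{8} = v_{1} + 2·v_{11}  ⟹  sig = (3; 1,2)
  {3,6,10}:  v_{3} + v_{6} + v_{10} = v_{1} + 3·v_{11}  ⟹  sig = (3; 1,3)
  {2,3,10}:  v_{2} + v_{3} + v_{10} = 2·v_{11}  ⟹  sig = (3; 2)

Signatures (|P|; sorted positive RHS coefficients), sorted:
{ (2; —) ×2,  (2; 1) ×4,  (2; 1,1) ×5,  (2; 1,1,1) ×2,  (2; 2),  (3; —),  (3; 1) ×3,  (3; 1,1) ×4,  (3; 1,2),  (3; 1,3),  (3; 2) }


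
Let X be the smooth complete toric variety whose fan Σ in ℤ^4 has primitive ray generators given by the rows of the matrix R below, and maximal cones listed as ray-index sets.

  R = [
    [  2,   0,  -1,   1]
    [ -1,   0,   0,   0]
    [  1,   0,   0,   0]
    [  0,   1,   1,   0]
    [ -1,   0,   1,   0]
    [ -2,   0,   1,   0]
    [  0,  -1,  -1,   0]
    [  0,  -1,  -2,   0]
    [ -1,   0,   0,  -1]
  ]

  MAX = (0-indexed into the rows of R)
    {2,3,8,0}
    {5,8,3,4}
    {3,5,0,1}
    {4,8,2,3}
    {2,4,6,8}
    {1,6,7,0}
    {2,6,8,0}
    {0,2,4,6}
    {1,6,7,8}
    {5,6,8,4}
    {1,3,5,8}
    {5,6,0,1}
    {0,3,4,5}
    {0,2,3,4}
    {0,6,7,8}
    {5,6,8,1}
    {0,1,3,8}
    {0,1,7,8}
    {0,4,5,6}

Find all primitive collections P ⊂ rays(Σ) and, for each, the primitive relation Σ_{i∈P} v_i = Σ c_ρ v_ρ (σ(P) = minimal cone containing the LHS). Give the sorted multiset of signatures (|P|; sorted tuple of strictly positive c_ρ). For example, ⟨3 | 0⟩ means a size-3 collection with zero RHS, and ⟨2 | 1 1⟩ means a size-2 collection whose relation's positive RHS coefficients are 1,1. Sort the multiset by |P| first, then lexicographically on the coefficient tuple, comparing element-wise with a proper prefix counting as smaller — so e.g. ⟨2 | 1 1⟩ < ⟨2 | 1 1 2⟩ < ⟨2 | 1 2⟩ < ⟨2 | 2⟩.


Σ has 11 primitive collections:

  • {1,2}:  v_{1} + v_{2} = 0  so sig = ⟨2 | 0⟩
  • {3,6}:  v_{3} + v_{6} = 0  so sig = ⟨2 | 0⟩
  • {1,4}:  v_{1} + v_{4} = v_{5}  so sig = ⟨2 | 1⟩
  • {2,5}:  v_{2} + v_{5} = v_{4}  so sig = ⟨2 | 1⟩
  • {4,7}:  v_{4} + v_{7} = v_{1} + v_{6}  so sig = ⟨2 | 1 1⟩
  • {2,7}:  v_{2} + v_{7} = v_{0} + v_{6} + v_{8}  so sig = ⟨2 | 1 1 1⟩
  • {3,7}:  v_{3} + v_{7} = v_{0} + v_{1} + v_{8}  so sig = ⟨2 | 1 1 1⟩
  • {5,7}:  v_{5} + v_{7} = 2·v_{1} + v_{6}  so sig = ⟨2 | 1 2⟩
  • {0,4,8}:  v_{0} + v_{4} + v_{8} = 0  so sig = ⟨3 | 0⟩
  • {0,5,8}:  v_{0} + v_{5} + v_{8} = v_{1}  so sig = ⟨3 | 1⟩
  • {0,1,6,8}:  v_{0} + v_{1} + v_{6} + v_{8} = v_{7}  so sig = ⟨4 | 1⟩

Signatures (|P|; sorted positive RHS coefficients), sorted:
    ⟨2 | 0⟩
    ⟨2 | 0⟩
    ⟨2 | 1⟩
    ⟨2 | 1⟩
    ⟨2 | 1 1⟩
    ⟨2 | 1 1 1⟩
    ⟨2 | 1 1 1⟩
    ⟨2 | 1 2⟩
    ⟨3 | 0⟩
    ⟨3 | 1⟩
    ⟨4 | 1⟩


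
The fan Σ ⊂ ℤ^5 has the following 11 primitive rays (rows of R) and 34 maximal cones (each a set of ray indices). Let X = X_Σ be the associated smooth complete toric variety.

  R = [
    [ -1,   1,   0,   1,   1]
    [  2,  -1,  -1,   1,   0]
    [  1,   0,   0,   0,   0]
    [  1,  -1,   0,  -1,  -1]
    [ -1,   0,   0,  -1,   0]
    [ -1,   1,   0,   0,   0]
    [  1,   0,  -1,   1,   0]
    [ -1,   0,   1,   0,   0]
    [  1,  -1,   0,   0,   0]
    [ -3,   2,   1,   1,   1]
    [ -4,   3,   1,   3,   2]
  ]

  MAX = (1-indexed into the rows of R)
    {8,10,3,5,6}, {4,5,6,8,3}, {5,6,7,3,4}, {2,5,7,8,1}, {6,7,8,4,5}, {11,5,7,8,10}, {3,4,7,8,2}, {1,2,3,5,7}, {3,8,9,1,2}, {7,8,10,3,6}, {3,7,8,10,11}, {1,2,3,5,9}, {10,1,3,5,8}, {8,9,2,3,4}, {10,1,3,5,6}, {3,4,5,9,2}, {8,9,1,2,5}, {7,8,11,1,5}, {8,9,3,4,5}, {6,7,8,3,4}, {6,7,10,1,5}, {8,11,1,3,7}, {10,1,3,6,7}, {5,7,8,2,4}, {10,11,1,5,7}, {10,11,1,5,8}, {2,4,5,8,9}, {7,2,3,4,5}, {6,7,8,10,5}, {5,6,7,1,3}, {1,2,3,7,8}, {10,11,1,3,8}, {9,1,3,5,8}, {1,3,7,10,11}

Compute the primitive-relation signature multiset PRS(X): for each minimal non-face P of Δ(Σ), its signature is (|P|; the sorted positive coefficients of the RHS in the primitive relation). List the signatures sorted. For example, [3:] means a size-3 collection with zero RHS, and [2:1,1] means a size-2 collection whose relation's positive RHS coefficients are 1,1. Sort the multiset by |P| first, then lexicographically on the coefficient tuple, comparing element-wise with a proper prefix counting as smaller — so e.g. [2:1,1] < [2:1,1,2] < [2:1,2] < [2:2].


17 collections generate NE(X_Σ); each relation:

  P = {1,4}:  v_{1} + v_{4} = 0  ⇒ sig = [2:]
  P = {6,9}:  v_{6} + v_{9} = 0  ⇒ sig = [2:]
  P = {2,6}:  v_{2} + v_{6} = v_{7}  ⇒ sig = [2:1]
  P = {7,9}:  v_{7} + v_{9} = v_{2}  ⇒ sig = [2:1]
  P = {4,10}:  v_{4} + v_{10} = v_{6} + v_{8}  ⇒ sig = [2:1,1]
  P = {9,10}:  v_{9} + v_{10} = v_{1} + v_{8}  ⇒ sig = [2:1,1]
  P = {2,10}:  v_{2} + v_{10} = v_{1} + v_{7} + v_{8}  ⇒ sig = [2:1,1,1]
  P = {4,11}:  v_{4} + v_{11} = v_{7} + v_{8} + v_{10}  ⇒ sig = [2:1,1,1]
  P = {6,11}:  v_{6} + v_{11} = v_{7} + 2·v_{10}  ⇒ sig = [2:1,2]
  P = {9,11}:  v_{9} + v_{11} = 2·v_{1} + v_{7} + 2·v_{8}  ⇒ sig = [2:1,2,2]
  P = {2,11}:  v_{2} + v_{11} = 2·v_{1} + 2·v_{7} + 2·v_{8}  ⇒ sig = [2:2,2,2]
  P = {1,6,8}:  v_{1} + v_{6} + v_{8} = v_{10}  ⇒ sig = [3:1]
  P = {3,5,11}:  v_{3} + v_{5} + v_{11} = v_{1} + v_{10}  ⇒ sig = [3:1,1]
  P = {3,5,7,8}:  v_{3} + v_{5} + v_{7} + v_{8} = 0  ⇒ sig = [4:]
  P = {1,7,8,10}:  v_{1} + v_{7} + v_{8} + v_{10} = v_{11}  ⇒ sig = [4:1]
  P = {2,3,5,8}:  v_{2} + v_{3} + v_{5} + v_{8} = v_{9}  ⇒ sig = [4:1]
  P = {3,5,7,10}:  v_{3} + v_{5} + v_{7} + v_{10} = v_{1} + v_{6}  ⇒ sig = [4:1,1]

so the primitive-relation signature multiset is
{ [2:] ×2,  [2:1] ×2,  [2:1,1] ×2,  [2:1,1,1] ×2,  [2:1,2],  [2:1,2,2],  [2:2,2,2],  [3:1],  [3:1,1],  [4:],  [4:1] ×2,  [4:1,1] }


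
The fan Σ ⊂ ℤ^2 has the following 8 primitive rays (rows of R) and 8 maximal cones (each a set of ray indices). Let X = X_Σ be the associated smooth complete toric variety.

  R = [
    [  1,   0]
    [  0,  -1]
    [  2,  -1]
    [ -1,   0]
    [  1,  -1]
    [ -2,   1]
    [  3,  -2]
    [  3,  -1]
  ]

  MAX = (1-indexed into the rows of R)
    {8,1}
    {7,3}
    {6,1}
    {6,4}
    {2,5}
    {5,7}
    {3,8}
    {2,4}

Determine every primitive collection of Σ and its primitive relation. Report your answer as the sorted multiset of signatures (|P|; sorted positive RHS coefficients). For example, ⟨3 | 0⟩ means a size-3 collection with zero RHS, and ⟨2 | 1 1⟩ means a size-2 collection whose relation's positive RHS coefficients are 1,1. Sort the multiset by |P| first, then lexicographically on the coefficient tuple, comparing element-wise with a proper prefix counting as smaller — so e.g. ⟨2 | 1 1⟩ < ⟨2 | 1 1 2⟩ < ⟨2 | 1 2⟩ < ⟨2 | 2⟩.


Δ(Σ) — 8 vertices, 20 min non-faces:

  {1,4}:  v_{1} + v_{4} = 0 — sig = ⟨2 | 0⟩
  {3,6}:  v_{3} + v_{6} = 0 — sig = ⟨2 | 0⟩
  {1,2}:  v_{1} + v_{2} = v_{5} — sig = ⟨2 | 1⟩
  {1,3}:  v_{1} + v_{3} = v_{8} — sig = ⟨2 | 1⟩
  {1,5}:  v_{1} + v_{5} = v_{3} — sig = ⟨2 | 1⟩
  {2,8}:  v_{2} + v_{8} = v_{7} — sig = ⟨2 | 1⟩
  {3,4}:  v_{3} + v_{4} = v_{5} — sig = ⟨2 | 1⟩
  {3,5}:  v_{3} + v_{5} = v_{7} — sig = ⟨2 | 1⟩
  {4,5}:  v_{4} + v_{5} = v_{2} — sig = ⟨2 | 1⟩
  {4,8}:  v_{4} + v_{8} = v_{3} — sig = ⟨2 | 1⟩
  {5,6}:  v_{5} + v_{6} = v_{4} — sig = ⟨2 | 1⟩
  {6,7}:  v_{6} + v_{7} = v_{5} — sig = ⟨2 | 1⟩
  {6,8}:  v_{6} + v_{8} = v_{1} — sig = ⟨2 | 1⟩
  {1,7}:  v_{1} + v_{7} = 2·v_{3} — sig = ⟨2 | 2⟩
  {2,3}:  v_{2} + v_{3} = 2·v_{5} — sig = ⟨2 | 2⟩
  {2,6}:  v_{2} + v_{6} = 2·v_{4} — sig = ⟨2 | 2⟩
  {4,7}:  v_{4} + v_{7} = 2·v_{5} — sig = ⟨2 | 2⟩
  {5,8}:  v_{5} + v_{8} = 2·v_{3} — sig = ⟨2 | 2⟩
  {2,7}:  v_{2} + v_{7} = 3·v_{5} — sig = ⟨2 | 3⟩
  {7,8}:  v_{7} + v_{8} = 3·v_{3} — sig = ⟨2 | 3⟩

Hence PRS(X_Σ) =
    |P|=2: 20 collections, coeffs (), (), (1), (1), (1), (1), (1), (1), (1), (1), (1), (1), (1), (2), (2), (2), (2), (2), (3), (3)


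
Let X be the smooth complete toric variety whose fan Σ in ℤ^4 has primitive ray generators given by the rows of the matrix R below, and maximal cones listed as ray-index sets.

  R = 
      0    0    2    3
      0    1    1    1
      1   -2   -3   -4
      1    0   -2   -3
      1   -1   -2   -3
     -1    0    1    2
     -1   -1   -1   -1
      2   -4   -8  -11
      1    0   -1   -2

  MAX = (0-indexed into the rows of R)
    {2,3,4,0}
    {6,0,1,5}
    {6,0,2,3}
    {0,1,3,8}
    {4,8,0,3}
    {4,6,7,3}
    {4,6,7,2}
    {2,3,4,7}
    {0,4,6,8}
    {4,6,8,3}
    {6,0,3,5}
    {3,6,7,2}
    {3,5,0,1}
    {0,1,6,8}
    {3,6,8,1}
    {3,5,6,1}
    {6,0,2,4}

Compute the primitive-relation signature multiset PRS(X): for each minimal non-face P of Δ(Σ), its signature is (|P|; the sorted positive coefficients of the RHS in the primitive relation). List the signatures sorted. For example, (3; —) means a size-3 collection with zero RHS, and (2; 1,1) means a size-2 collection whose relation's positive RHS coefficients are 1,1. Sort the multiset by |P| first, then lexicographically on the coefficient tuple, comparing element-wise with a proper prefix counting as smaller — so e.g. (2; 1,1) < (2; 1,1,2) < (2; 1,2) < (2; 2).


14 collections generate NE(X_Σ); each relation:

  {5,8}:  v_{5} + v_{8} = 0 — sig = (2; —)
  {1,2}:  v_{1} + v_{2} = v_{4} — sig = (2; 1)
  {1,4}:  v_{1} + v_{4} = v_{8} — sig = (2; 1)
  {4,5}:  v_{4} + v_{5} = v_{0} + v_{3} + v_{6} — sig = (2; 1,1,1)
  {1,7}:  v_{1} + v_{7} = v_{3} + 2·v_{4} + v_{6} — sig = (2; 1,1,2)
  {5,7}:  v_{5} + v_{7} = v_{0} + v_{2} + 2·v_{3} + 2·v_{6} — sig = (2; 1,1,2,2)
  {7,8}:  v_{7} + v_{8} = v_{3} + 3·v_{4} + v_{6} — sig = (2; 1,1,3)
  {0,7}:  v_{0} + v_{7} = 2·v_{2} — sig = (2; 2)
  {2,8}:  v_{2} + v_{8} = 2·v_{4} — sig = (2; 2)
  {2,5}:  v_{2} + v_{5} = 2·v_{0} + 2·v_{3} + 2·v_{6} — sig = (2; 2,2,2)
  {0,1,3,6}:  v_{0} + v_{1} + v_{3} + v_{6} = 0 — sig = (4; —)
  {0,3,4,6}:  v_{0} + v_{3} + v_{4} + v_{6} = v_{2} — sig = (4; 1)
  {0,3,6,8}:  v_{0} + v_{3} + v_{6} + v_{8} = v_{4} — sig = (4; 1)
  {2,3,4,6}:  v_{2} + v_{3} + v_{4} + v_{6} = v_{7} — sig = (4; 1)

Hence PRS(X_Σ) =
{ (2; —),  (2; 1) ×2,  (2; 1,1,1),  (2; 1,1,2),  (2; 1,1,2,2),  (2; 1,1,3),  (2; 2) ×2,  (2; 2,2,2),  (4; —),  (4; 1) ×3 }


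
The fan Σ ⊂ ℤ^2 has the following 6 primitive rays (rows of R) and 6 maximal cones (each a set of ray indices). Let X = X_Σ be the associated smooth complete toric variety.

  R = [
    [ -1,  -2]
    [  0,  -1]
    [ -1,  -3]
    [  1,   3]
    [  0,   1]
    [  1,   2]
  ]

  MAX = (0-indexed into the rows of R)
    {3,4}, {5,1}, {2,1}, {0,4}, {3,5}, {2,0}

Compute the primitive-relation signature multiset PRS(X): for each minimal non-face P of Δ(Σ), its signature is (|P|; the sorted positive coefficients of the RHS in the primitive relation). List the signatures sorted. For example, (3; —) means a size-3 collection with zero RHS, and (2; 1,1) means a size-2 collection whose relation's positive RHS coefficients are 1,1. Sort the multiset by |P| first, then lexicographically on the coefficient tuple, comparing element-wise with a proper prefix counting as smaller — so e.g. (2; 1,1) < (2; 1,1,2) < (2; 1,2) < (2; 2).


|primitive collections| = 9. Relations:

  • {0,5}:  v_{0} + v_{5} = 0 — sig = (2; —)
  • {1,4}:  v_{1} + v_{4} = 0 — sig = (2; —)
  • {2,3}:  v_{2} + v_{3} = 0 — sig = (2; —)
  • {0,1}:  v_{0} + v_{1} = v_{2} — sig = (2; 1)
  • {0,3}:  v_{0} + v_{3} = v_{4} — sig = (2; 1)
  • {1,3}:  v_{1} + v_{3} = v_{5} — sig = (2; 1)
  • {2,4}:  v_{2} + v_{4} = v_{0} — sig = (2; 1)
  • {2,5}:  v_{2} + v_{5} = v_{1} — sig = (2; 1)
  • {4,5}:  v_{4} + v_{5} = v_{3} — sig = (2; 1)

Signatures (|P|; sorted positive RHS coefficients), sorted:
[(2; —), (2; —), (2; —), (2; 1), (2; 1), (2; 1), (2; 1), (2; 1), (2; 1)]


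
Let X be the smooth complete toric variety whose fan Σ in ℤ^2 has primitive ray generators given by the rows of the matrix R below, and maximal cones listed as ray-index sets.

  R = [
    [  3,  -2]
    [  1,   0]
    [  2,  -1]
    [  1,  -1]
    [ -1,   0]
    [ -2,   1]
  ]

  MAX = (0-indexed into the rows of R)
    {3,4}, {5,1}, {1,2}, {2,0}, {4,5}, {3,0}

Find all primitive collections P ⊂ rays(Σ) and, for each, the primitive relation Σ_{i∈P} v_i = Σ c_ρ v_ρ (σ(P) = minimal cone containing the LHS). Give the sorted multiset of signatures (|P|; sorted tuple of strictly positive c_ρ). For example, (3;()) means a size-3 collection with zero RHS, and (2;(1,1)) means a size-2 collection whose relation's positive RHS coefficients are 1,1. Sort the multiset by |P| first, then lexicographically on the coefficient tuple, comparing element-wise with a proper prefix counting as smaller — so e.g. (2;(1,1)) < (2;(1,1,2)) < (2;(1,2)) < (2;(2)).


Δ(Σ) — 6 vertices, 9 min non-faces:

  P = {1,4}:  v_{1} + v_{4} = 0 ; sig = (2;())
  P = {2,5}:  v_{2} + v_{5} = 0 ; sig = (2;())
  P = {0,5}:  v_{0} + v_{5} = v_{3} ; sig = (2;(1))
  P = {1,3}:  v_{1} + v_{3} = v_{2} ; sig = (2;(1))
  P = {2,3}:  v_{2} + v_{3} = v_{0} ; sig = (2;(1))
  P = {2,4}:  v_{2} + v_{4} = v_{3} ; sig = (2;(1))
  P = {3,5}:  v_{3} + v_{5} = v_{4} ; sig = (2;(1))
  P = {0,1}:  v_{0} + v_{1} = 2·v_{2} ; sig = (2;(2))
  P = {0,4}:  v_{0} + v_{4} = 2·v_{3} ; sig = (2;(2))

Hence PRS(X_Σ) =
[(2;()), (2;()), (2;(1)), (2;(1)), (2;(1)), (2;(1)), (2;(1)), (2;(2)), (2;(2))]


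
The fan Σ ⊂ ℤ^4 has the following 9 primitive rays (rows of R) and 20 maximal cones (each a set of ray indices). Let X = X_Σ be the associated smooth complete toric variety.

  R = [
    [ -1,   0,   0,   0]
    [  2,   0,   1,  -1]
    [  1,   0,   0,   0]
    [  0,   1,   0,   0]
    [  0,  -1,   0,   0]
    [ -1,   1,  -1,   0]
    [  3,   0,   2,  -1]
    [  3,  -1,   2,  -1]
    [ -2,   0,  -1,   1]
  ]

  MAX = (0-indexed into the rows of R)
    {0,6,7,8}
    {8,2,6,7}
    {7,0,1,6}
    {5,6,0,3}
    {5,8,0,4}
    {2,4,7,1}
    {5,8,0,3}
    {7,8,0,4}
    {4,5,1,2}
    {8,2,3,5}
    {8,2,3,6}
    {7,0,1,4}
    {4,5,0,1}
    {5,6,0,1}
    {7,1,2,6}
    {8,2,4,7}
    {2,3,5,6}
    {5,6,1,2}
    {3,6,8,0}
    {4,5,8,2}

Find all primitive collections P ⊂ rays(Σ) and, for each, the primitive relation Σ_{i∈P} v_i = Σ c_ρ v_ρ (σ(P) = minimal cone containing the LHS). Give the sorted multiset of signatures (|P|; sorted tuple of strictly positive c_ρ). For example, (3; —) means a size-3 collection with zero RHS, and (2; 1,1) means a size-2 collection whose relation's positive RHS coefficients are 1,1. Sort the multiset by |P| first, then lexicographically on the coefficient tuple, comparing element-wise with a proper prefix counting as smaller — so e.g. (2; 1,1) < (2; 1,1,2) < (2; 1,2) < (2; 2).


Σ has 8 primitive collections:

  P = {0,2}:  v_{0} + v_{2} = 0  ⟹  sig = (2; —)
  P = {1,8}:  v_{1} + v_{8} = 0  ⟹  sig = (2; —)
  P = {3,4}:  v_{3} + v_{4} = 0  ⟹  sig = (2; —)
  P = {3,7}:  v_{3} + v_{7} = v_{6}  ⟹  sig = (2; 1)
  P = {4,6}:  v_{4} + v_{6} = v_{7}  ⟹  sig = (2; 1)
  P = {5,7}:  v_{5} + v_{7} = v_{1}  ⟹  sig = (2; 1)
  P = {1,3}:  v_{1} + v_{3} = v_{5} + v_{6}  ⟹  sig = (2; 1,1)
  P = {5,6,8}:  v_{5} + v_{6} + v_{8} = v_{3}  ⟹  sig = (3; 1)

Signatures (|P|; sorted positive RHS coefficients), sorted:
{ (2; —) ×3,  (2; 1) ×3,  (2; 1,1),  (3; 1) }


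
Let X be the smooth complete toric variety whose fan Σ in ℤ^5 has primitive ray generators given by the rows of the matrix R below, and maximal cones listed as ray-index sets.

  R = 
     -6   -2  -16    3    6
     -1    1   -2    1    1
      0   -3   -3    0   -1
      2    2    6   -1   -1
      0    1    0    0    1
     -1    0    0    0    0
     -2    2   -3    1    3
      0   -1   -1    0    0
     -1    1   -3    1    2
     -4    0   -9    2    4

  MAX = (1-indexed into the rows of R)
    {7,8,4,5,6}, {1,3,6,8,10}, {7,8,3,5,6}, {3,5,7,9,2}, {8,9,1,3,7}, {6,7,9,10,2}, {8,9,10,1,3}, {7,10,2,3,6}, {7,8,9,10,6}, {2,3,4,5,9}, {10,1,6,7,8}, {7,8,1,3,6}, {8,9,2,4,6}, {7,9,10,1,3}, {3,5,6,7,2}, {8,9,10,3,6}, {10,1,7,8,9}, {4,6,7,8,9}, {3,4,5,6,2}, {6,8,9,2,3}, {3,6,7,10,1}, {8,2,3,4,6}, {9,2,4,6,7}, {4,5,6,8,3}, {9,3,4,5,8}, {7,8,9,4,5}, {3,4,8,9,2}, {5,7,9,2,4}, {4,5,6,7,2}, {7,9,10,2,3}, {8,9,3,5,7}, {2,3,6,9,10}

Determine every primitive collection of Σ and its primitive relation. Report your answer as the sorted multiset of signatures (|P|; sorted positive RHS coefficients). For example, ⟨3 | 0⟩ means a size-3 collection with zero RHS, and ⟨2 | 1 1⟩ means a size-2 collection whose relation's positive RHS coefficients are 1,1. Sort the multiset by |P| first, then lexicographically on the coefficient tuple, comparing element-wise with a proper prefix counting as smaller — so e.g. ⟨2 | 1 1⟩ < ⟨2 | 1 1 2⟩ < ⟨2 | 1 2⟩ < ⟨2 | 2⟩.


|primitive collections| = 14. Relations:

  P = {4,10}:  v_{4} + v_{10} = v_{7}  ⇒ sig = ⟨2 | 1⟩
  P = {1,2}:  v_{1} + v_{2} = v_{3} + v_{6} + 2·v_{9} + v_{10}  ⇒ sig = ⟨2 | 1 1 1 2⟩
  P = {1,4}:  v_{1} + v_{4} = v_{3} + 2·v_{7} + v_{8}  ⇒ sig = ⟨2 | 1 1 2⟩
  P = {5,10}:  v_{5} + v_{10} = v_{3} + 2·v_{7}  ⇒ sig = ⟨2 | 1 2⟩
  P = {1,5}:  v_{1} + v_{5} = 2·v_{3} + 3·v_{7} + v_{8}  ⇒ sig = ⟨2 | 1 2 3⟩
  P = {2,5,8}:  v_{2} + v_{5} + v_{8} = v_{9}  ⇒ sig = ⟨3 | 1⟩
  P = {3,4,7}:  v_{3} + v_{4} + v_{7} = v_{5}  ⇒ sig = ⟨3 | 1⟩
  P = {5,6,9}:  v_{5} + v_{6} + v_{9} = v_{7}  ⇒ sig = ⟨3 | 1⟩
  P = {1,6,9}:  v_{1} + v_{6} + v_{9} = v_{8} + 2·v_{10}  ⇒ sig = ⟨3 | 1 2⟩
  P = {2,7,8}:  v_{2} + v_{7} + v_{8} = v_{6} + 2·v_{9}  ⇒ sig = ⟨3 | 1 2⟩
  P = {2,8,10}:  v_{2} + v_{8} + v_{10} = v_{3} + 2·v_{6} + 3·v_{9}  ⇒ sig = ⟨3 | 1 2 3⟩
  P = {3,4,6,9}:  v_{3} + v_{4} + v_{6} + v_{9} = 0  ⇒ sig = ⟨4 | 0⟩
  P = {3,6,7,9}:  v_{3} + v_{6} + v_{7} + v_{9} = v_{10}  ⇒ sig = ⟨4 | 1⟩
  P = {3,7,8,10}:  v_{3} + v_{7} + v_{8} + v_{10} = v_{1}  ⇒ sig = ⟨4 | 1⟩

Sorted signature multiset PRS(X):
    ⟨2 | 1⟩
    ⟨2 | 1 1 1 2⟩
    ⟨2 | 1 1 2⟩
    ⟨2 | 1 2⟩
    ⟨2 | 1 2 3⟩
    ⟨3 | 1⟩
    ⟨3 | 1⟩
    ⟨3 | 1⟩
    ⟨3 | 1 2⟩
    ⟨3 | 1 2⟩
    ⟨3 | 1 2 3⟩
    ⟨4 | 0⟩
    ⟨4 | 1⟩
    ⟨4 | 1⟩


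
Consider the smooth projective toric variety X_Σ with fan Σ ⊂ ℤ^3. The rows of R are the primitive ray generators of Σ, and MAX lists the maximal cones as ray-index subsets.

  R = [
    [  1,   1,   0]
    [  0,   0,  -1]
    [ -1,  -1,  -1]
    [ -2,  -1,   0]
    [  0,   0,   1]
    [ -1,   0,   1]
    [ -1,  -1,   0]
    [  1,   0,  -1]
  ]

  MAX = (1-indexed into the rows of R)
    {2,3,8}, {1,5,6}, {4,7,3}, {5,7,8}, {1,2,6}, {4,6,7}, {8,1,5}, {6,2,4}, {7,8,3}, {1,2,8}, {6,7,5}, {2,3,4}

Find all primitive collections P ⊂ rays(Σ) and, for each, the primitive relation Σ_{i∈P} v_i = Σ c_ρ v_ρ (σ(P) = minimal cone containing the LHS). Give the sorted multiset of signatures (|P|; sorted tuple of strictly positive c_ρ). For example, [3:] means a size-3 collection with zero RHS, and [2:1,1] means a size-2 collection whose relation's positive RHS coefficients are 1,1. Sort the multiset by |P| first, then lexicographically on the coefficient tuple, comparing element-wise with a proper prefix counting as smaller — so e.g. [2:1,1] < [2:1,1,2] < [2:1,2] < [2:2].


Primitive collections (10):

  P = {1,7}:  v_{1} + v_{7} = 0  ⇒ sig = [2:]
  P = {2,5}:  v_{2} + v_{5} = 0  ⇒ sig = [2:]
  P = {6,8}:  v_{6} + v_{8} = 0  ⇒ sig = [2:]
  P = {1,3}:  v_{1} + v_{3} = v_{2}  ⇒ sig = [2:1]
  P = {2,7}:  v_{2} + v_{7} = v_{3}  ⇒ sig = [2:1]
  P = {3,5}:  v_{3} + v_{5} = v_{7}  ⇒ sig = [2:1]
  P = {3,6}:  v_{3} + v_{6} = v_{4}  ⇒ sig = [2:1]
  P = {4,8}:  v_{4} + v_{8} = v_{3}  ⇒ sig = [2:1]
  P = {1,4}:  v_{1} + v_{4} = v_{2} + v_{6}  ⇒ sig = [2:1,1]
  P = {4,5}:  v_{4} + v_{5} = v_{6} + v_{7}  ⇒ sig = [2:1,1]

so the primitive-relation signature multiset is
    [2:]
    [2:]
    [2:]
    [2:1]
    [2:1]
    [2:1]
    [2:1]
    [2:1]
    [2:1,1]
    [2:1,1]


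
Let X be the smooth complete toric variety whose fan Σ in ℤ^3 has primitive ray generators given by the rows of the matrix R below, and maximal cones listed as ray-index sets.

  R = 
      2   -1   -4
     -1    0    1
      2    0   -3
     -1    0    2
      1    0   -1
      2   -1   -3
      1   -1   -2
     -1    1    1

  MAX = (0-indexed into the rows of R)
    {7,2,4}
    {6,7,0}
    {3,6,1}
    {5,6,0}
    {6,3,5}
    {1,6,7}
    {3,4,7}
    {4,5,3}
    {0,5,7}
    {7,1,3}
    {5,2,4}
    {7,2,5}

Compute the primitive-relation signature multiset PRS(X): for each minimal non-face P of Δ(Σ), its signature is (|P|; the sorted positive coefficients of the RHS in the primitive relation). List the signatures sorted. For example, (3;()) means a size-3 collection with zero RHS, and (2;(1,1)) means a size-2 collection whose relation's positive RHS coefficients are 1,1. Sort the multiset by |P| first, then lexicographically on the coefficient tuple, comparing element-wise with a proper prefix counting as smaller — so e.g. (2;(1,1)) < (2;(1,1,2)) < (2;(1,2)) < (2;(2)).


|primitive collections| = 14. Relations:

  P = {1,4}:  v_{1} + v_{4} = 0 — sig = (2;())
  P = {0,3}:  v_{0} + v_{3} = v_{6} — sig = (2;(1))
  P = {1,5}:  v_{1} + v_{5} = v_{6} — sig = (2;(1))
  P = {2,3}:  v_{2} + v_{3} = v_{4} — sig = (2;(1))
  P = {4,6}:  v_{4} + v_{6} = v_{5} — sig = (2;(1))
  P = {1,2}:  v_{1} + v_{2} = v_{5} + v_{7} — sig = (2;(1,1))
  P = {0,1}:  v_{0} + v_{1} = 2·v_{6} + v_{7} — sig = (2;(1,2))
  P = {0,4}:  v_{0} + v_{4} = 2·v_{5} + v_{7} — sig = (2;(1,2))
  P = {2,6}:  v_{2} + v_{6} = 2·v_{5} + v_{7} — sig = (2;(1,2))
  P = {0,2}:  v_{0} + v_{2} = 3·v_{5} + 2·v_{7} — sig = (2;(2,3))
  P = {3,5,7}:  v_{3} + v_{5} + v_{7} = 0 — sig = (3;())
  P = {3,6,7}:  v_{3} + v_{6} + v_{7} = v_{1} — sig = (3;(1))
  P = {4,5,7}:  v_{4} + v_{5} + v_{7} = v_{2} — sig = (3;(1))
  P = {5,6,7}:  v_{5} + v_{6} + v_{7} = v_{0} — sig = (3;(1))

so the primitive-relation signature multiset is
    |P|=2: 10 collections, coeffs (), (1), (1), (1), (1), (1,1), (1,2), (1,2), (1,2), (2,3)
    |P|=3: 4 collections, coeffs (), (1), (1), (1)


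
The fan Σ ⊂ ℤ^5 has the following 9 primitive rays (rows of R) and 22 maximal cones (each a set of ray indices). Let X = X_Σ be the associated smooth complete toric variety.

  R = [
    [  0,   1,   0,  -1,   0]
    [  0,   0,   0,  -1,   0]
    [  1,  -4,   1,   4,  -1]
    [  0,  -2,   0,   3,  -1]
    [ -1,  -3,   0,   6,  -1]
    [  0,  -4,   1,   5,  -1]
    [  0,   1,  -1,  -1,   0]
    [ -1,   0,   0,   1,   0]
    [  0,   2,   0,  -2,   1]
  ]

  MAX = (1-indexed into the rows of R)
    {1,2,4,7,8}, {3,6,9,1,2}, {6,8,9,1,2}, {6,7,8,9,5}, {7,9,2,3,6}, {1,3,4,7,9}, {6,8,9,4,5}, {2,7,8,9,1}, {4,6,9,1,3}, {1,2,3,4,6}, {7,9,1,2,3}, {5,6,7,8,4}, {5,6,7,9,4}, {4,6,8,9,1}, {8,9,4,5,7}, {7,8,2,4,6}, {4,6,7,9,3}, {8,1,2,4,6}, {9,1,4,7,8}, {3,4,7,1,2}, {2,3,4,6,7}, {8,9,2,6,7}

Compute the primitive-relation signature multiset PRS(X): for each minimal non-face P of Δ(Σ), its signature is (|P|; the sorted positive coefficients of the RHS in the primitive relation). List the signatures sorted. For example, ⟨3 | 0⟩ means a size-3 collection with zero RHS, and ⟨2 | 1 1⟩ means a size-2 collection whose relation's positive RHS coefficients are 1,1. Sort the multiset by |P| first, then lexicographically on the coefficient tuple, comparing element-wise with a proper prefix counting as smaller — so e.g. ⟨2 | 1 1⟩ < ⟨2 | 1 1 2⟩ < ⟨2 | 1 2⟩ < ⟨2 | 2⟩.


Δ(Σ) — 9 vertices, 7 min non-faces:

  {3,8}:  v_{3} + v_{8} = v_{6}  →  sig = ⟨2 | 1⟩
  {2,5}:  v_{2} + v_{5} = v_{6} + v_{7} + v_{8}  →  sig = ⟨2 | 1 1 1⟩
  {3,5}:  v_{3} + v_{5} = v_{4} + 2·v_{6} + v_{7} + v_{9}  →  sig = ⟨2 | 1 1 1 2⟩
  {1,5}:  v_{1} + v_{5} = 2·v_{4} + v_{8} + v_{9}  →  sig = ⟨2 | 1 1 2⟩
  {2,4,9}:  v_{2} + v_{4} + v_{9} = 0  →  sig = ⟨3 | 0⟩
  {1,6,7}:  v_{1} + v_{6} + v_{7} = v_{4}  →  sig = ⟨3 | 1⟩
  {4,6,7,8,9}:  v_{4} + v_{6} + v_{7} + v_{8} + v_{9} = v_{5}  →  sig = ⟨5 | 1⟩

Hence PRS(X_Σ) =
{ ⟨2 | 1⟩,  ⟨2 | 1 1 1⟩,  ⟨2 | 1 1 1 2⟩,  ⟨2 | 1 1 2⟩,  ⟨3 | 0⟩,  ⟨3 | 1⟩,  ⟨5 | 1⟩ }


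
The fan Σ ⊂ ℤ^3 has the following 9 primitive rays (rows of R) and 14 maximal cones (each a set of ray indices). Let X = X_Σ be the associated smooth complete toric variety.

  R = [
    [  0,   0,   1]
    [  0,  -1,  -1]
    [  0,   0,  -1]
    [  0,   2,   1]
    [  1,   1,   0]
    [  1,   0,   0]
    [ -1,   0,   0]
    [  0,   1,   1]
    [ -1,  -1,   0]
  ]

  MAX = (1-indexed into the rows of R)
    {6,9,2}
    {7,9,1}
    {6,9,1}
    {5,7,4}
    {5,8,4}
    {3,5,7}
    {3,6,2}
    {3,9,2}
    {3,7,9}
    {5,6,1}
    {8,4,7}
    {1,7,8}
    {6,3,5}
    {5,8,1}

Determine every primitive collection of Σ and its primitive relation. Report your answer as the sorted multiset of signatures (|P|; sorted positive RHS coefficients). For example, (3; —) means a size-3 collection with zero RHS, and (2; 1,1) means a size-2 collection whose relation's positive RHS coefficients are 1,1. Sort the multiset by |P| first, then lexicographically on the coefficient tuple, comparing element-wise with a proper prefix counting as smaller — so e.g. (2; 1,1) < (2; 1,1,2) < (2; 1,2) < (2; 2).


The 18 primitive collections of Σ (r=9, n=3):

  P = {1,3}:  v_{1} + v_{3} = 0  ⟹  sig = (2; —)
  P = {2,8}:  v_{2} + v_{8} = 0  ⟹  sig = (2; —)
  P = {5,9}:  v_{5} + v_{9} = 0  ⟹  sig = (2; —)
  P = {6,7}:  v_{6} + v_{7} = 0  ⟹  sig = (2; —)
  P = {1,2}:  v_{1} + v_{2} = v_{6} + v_{9}  ⟹  sig = (2; 1,1)
  P = {2,4}:  v_{2} + v_{4} = v_{5} + v_{7}  ⟹  sig = (2; 1,1)
  P = {2,5}:  v_{2} + v_{5} = v_{3} + v_{6}  ⟹  sig = (2; 1,1)
  P = {2,7}:  v_{2} + v_{7} = v_{3} + v_{9}  ⟹  sig = (2; 1,1)
  P = {3,8}:  v_{3} + v_{8} = v_{5} + v_{7}  ⟹  sig = (2; 1,1)
  P = {4,6}:  v_{4} + v_{6} = v_{5} + v_{8}  ⟹  sig = (2; 1,1)
  P = {4,9}:  v_{4} + v_{9} = v_{7} + v_{8}  ⟹  sig = (2; 1,1)
  P = {6,8}:  v_{6} + v_{8} = v_{1} + v_{5}  ⟹  sig = (2; 1,1)
  P = {8,9}:  v_{8} + v_{9} = v_{1} + v_{7}  ⟹  sig = (2; 1,1)
  P = {1,4}:  v_{1} + v_{4} = 2·v_{8}  ⟹  sig = (2; 2)
  P = {3,4}:  v_{3} + v_{4} = 2·v_{5} + 2·v_{7}  ⟹  sig = (2; 2,2)
  P = {1,5,7}:  v_{1} + v_{5} + v_{7} = v_{8}  ⟹  sig = (3; 1)
  P = {3,6,9}:  v_{3} + v_{6} + v_{9} = v_{2}  ⟹  sig = (3; 1)
  P = {5,7,8}:  v_{5} + v_{7} + v_{8} = v_{4}  ⟹  sig = (3; 1)

Hence PRS(X_Σ) =
    (2; —)
    (2; —)
    (2; —)
    (2; —)
    (2; 1,1)
    (2; 1,1)
    (2; 1,1)
    (2; 1,1)
    (2; 1,1)
    (2; 1,1)
    (2; 1,1)
    (2; 1,1)
    (2; 1,1)
    (2; 2)
    (2; 2,2)
    (3; 1)
    (3; 1)
    (3; 1)


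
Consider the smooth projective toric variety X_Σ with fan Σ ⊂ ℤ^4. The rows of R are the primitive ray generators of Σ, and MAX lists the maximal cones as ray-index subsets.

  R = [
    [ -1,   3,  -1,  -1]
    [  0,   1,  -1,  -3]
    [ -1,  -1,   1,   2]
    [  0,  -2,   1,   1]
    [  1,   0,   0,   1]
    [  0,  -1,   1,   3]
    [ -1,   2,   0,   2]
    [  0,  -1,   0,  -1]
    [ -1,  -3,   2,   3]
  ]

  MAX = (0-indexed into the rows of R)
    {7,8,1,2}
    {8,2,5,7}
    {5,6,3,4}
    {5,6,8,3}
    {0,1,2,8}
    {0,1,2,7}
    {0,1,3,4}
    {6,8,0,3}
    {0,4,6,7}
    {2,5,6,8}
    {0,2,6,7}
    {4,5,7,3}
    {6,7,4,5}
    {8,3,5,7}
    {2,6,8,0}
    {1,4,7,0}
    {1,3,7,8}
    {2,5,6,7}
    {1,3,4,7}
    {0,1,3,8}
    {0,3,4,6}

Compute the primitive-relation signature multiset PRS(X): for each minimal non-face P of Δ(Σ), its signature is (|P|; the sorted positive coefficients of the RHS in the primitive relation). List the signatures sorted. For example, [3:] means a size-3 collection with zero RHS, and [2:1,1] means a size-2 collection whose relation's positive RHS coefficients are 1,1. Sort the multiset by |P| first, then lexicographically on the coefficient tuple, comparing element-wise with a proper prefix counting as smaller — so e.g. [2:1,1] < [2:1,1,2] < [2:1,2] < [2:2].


Primitive collections (10):

  • {1,5}:  v_{1} + v_{5} = 0  ⟹  sig = [2:]
  • {0,5}:  v_{0} + v_{5} = v_{6}  ⟹  sig = [2:1]
  • {1,6}:  v_{1} + v_{6} = v_{0}  ⟹  sig = [2:1]
  • {2,3}:  v_{2} + v_{3} = v_{8}  ⟹  sig = [2:1]
  • {2,4}:  v_{2} + v_{4} = v_{5}  ⟹  sig = [2:1]
  • {4,8}:  v_{4} + v_{8} = v_{3} + v_{5}  ⟹  sig = [2:1,1]
  • {3,6,7}:  v_{3} + v_{6} + v_{7} = v_{2}  ⟹  sig = [3:1]
  • {0,3,7}:  v_{0} + v_{3} + v_{7} = v_{1} + v_{2}  ⟹  sig = [3:1,1]
  • {0,7,8}:  v_{0} + v_{7} + v_{8} = v_{1} + 2·v_{2}  ⟹  sig = [3:1,2]
  • {6,7,8}:  v_{6} + v_{7} + v_{8} = 2·v_{2}  ⟹  sig = [3:2]

Hence PRS(X_Σ) =
{ [2:],  [2:1] ×4,  [2:1,1],  [3:1],  [3:1,1],  [3:1,2],  [3:2] }


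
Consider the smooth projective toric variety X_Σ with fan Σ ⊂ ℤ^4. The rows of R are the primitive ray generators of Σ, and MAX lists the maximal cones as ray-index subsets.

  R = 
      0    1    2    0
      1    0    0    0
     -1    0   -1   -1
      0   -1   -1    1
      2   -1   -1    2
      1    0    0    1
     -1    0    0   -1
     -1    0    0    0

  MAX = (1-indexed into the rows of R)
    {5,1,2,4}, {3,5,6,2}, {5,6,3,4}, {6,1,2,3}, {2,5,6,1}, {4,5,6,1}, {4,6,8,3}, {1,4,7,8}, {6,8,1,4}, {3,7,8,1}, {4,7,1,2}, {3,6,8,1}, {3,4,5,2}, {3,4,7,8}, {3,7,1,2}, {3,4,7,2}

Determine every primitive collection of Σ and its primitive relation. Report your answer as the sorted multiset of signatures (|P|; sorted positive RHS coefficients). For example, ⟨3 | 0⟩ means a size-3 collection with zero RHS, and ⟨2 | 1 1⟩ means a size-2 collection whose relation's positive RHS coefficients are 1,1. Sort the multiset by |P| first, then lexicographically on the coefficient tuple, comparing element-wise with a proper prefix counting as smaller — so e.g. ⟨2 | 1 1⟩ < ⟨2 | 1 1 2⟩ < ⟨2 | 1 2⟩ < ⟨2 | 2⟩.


Primitive collections (7):

  {2,8}:  v_{2} + v_{8} = 0  ⇒ sig = ⟨2 | 0⟩
  {6,7}:  v_{6} + v_{7} = 0  ⇒ sig = ⟨2 | 0⟩
  {5,7}:  v_{5} + v_{7} = v_{2} + v_{4}  ⇒ sig = ⟨2 | 1 1⟩
  {5,8}:  v_{5} + v_{8} = v_{4} + v_{6}  ⇒ sig = ⟨2 | 1 1⟩
  {1,3,4}:  v_{1} + v_{3} + v_{4} = v_{8}  ⇒ sig = ⟨3 | 1⟩
  {1,3,5}:  v_{1} + v_{3} + v_{5} = v_{6}  ⇒ sig = ⟨3 | 1⟩
  {2,4,6}:  v_{2} + v_{4} + v_{6} = v_{5}  ⇒ sig = ⟨3 | 1⟩

so the primitive-relation signature multiset is
[⟨2 | 0⟩, ⟨2 | 0⟩, ⟨2 | 1 1⟩, ⟨2 | 1 1⟩, ⟨3 | 1⟩, ⟨3 | 1⟩, ⟨3 | 1⟩]


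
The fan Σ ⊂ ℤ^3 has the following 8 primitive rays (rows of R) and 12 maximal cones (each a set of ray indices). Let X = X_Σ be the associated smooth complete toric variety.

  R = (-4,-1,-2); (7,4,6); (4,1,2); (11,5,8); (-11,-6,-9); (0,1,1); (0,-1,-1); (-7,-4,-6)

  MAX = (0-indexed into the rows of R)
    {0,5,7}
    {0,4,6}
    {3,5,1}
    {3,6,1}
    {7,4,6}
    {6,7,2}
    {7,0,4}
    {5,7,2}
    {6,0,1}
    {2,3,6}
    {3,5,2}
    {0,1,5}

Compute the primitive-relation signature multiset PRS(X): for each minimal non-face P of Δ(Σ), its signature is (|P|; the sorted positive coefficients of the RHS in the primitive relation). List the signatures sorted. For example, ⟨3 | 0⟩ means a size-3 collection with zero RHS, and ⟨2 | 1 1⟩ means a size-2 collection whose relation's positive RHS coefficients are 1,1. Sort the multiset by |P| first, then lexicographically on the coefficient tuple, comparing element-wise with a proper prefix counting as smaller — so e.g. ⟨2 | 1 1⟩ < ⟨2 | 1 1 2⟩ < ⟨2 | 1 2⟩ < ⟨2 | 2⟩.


Δ(Σ) — 8 vertices, 11 min non-faces:

  P = {0,2}:  v_{0} + v_{2} = 0  so sig = ⟨2 | 0⟩
  P = {1,7}:  v_{1} + v_{7} = 0  so sig = ⟨2 | 0⟩
  P = {5,6}:  v_{5} + v_{6} = 0  so sig = ⟨2 | 0⟩
  P = {0,3}:  v_{0} + v_{3} = v_{1}  so sig = ⟨2 | 1⟩
  P = {1,2}:  v_{1} + v_{2} = v_{3}  so sig = ⟨2 | 1⟩
  P = {3,4}:  v_{3} + v_{4} = v_{6}  so sig = ⟨2 | 1⟩
  P = {3,7}:  v_{3} + v_{7} = v_{2}  so sig = ⟨2 | 1⟩
  P = {1,4}:  v_{1} + v_{4} = v_{0} + v_{6}  so sig = ⟨2 | 1 1⟩
  P = {2,4}:  v_{2} + v_{4} = v_{6} + v_{7}  so sig = ⟨2 | 1 1⟩
  P = {4,5}:  v_{4} + v_{5} = v_{0} + v_{7}  so sig = ⟨2 | 1 1⟩
  P = {0,6,7}:  v_{0} + v_{6} + v_{7} = v_{4}  so sig = ⟨3 | 1⟩

Hence PRS(X_Σ) =
    ⟨2 | 0⟩
    ⟨2 | 0⟩
    ⟨2 | 0⟩
    ⟨2 | 1⟩
    ⟨2 | 1⟩
    ⟨2 | 1⟩
    ⟨2 | 1⟩
    ⟨2 | 1 1⟩
    ⟨2 | 1 1⟩
    ⟨2 | 1 1⟩
    ⟨3 | 1⟩


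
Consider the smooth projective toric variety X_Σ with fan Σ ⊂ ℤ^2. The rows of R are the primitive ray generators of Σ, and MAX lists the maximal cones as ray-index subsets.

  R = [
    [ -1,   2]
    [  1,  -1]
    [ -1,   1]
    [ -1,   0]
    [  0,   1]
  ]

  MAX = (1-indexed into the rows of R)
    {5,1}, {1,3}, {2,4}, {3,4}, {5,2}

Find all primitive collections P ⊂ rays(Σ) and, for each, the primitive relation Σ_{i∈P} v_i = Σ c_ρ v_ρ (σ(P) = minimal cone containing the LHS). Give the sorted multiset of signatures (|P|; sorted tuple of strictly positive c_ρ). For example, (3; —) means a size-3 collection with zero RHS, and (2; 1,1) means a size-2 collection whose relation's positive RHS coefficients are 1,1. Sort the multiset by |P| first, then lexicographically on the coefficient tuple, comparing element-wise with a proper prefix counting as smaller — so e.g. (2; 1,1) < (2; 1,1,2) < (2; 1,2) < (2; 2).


Primitive collections (5):

  {2,3}:  v_{2} + v_{3} = 0 — sig = (2; —)
  {1,2}:  v_{1} + v_{2} = v_{5} — sig = (2; 1)
  {3,5}:  v_{3} + v_{5} = v_{1} — sig = (2; 1)
  {4,5}:  v_{4} + v_{5} = v_{3} — sig = (2; 1)
  {1,4}:  v_{1} + v_{4} = 2·v_{3} — sig = (2; 2)

Sorted signature multiset PRS(X):
{ (2; —),  (2; 1) ×3,  (2; 2) }


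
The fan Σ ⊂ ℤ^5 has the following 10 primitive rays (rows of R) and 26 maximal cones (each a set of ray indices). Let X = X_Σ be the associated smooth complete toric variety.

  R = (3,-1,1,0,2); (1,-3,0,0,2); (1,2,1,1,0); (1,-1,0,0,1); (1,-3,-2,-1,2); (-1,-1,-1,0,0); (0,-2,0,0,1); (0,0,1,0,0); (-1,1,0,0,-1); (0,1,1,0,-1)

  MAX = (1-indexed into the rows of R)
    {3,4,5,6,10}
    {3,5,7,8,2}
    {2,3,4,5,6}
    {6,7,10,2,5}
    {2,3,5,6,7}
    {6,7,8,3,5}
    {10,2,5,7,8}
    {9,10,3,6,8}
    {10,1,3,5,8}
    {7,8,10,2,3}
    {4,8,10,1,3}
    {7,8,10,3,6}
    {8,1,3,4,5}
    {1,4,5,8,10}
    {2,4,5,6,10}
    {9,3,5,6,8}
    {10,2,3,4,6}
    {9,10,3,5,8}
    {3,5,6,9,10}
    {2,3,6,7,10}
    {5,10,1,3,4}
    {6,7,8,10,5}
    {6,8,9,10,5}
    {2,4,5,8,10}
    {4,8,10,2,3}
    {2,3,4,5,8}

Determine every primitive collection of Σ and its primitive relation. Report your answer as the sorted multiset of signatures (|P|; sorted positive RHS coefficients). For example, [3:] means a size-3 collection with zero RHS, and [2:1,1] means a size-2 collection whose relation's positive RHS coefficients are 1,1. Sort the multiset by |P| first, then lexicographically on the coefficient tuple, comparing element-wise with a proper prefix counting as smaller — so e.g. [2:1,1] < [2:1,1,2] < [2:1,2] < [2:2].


14 minimal non-faces of Δ(Σ) (on 10 rays):

  {4,9}:  v_{4} + v_{9} = 0  ⇒ sig = [2:]
  {2,9}:  v_{2} + v_{9} = v_{7}  ⇒ sig = [2:1]
  {4,7}:  v_{4} + v_{7} = v_{2}  ⇒ sig = [2:1]
  {7,9}:  v_{7} + v_{9} = v_{6} + v_{8}  ⇒ sig = [2:1,1]
  {1,9}:  v_{1} + v_{9} = v_{3} + v_{5} + v_{8} + v_{10}  ⇒ sig = [2:1,1,1,1]
  {1,7}:  v_{1} + v_{7} = 3·v_{4} + v_{8}  ⇒ sig = [2:1,3]
  {1,2}:  v_{1} + v_{2} = 4·v_{4} + v_{8}  ⇒ sig = [2:1,4]
  {1,6}:  v_{1} + v_{6} = 2·v_{4}  ⇒ sig = [2:2]
  {4,6,8}:  v_{4} + v_{6} + v_{8} = v_{7}  ⇒ sig = [3:1]
  {2,6,8}:  v_{2} + v_{6} + v_{8} = 2·v_{7}  ⇒ sig = [3:2]
  {3,5,7,10}:  v_{3} + v_{5} + v_{7} + v_{10} = 2·v_{4}  ⇒ sig = [4:2]
  {2,3,5,10}:  v_{2} + v_{3} + v_{5} + v_{10} = 3·v_{4}  ⇒ sig = [4:3]
  {3,4,5,8,10}:  v_{3} + v_{4} + v_{5} + v_{8} + v_{10} = v_{1}  ⇒ sig = [5:1]
  {3,5,6,8,10}:  v_{3} + v_{5} + v_{6} + v_{8} + v_{10} = v_{4}  ⇒ sig = [5:1]

Sorted signature multiset PRS(X):
    |P|=2: 8 collections, coeffs (), (1), (1), (1,1), (1,1,1,1), (1,3), (1,4), (2)
    |P|=3: 2 collections, coeffs (1), (2)
    |P|=4: 2 collections, coeffs (2), (3)
    |P|=5: 2 collections, coeffs (1), (1)
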